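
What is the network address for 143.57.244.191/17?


IP:   10001111.00111001.11110100.10111111
Mask: 11111111.11111111.10000000.00000000
AND operation:
Net:  10001111.00111001.10000000.00000000
Network: 143.57.128.0/17


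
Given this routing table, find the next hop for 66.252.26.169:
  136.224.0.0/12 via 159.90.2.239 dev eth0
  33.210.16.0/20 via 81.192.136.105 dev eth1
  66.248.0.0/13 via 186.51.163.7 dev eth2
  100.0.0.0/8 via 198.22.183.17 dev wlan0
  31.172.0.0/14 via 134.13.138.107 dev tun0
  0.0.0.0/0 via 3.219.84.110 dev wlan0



Longest prefix match for 66.252.26.169:
  /12 136.224.0.0: no
  /20 33.210.16.0: no
  /13 66.248.0.0: MATCH
  /8 100.0.0.0: no
  /14 31.172.0.0: no
  /0 0.0.0.0: MATCH
Selected: next-hop 186.51.163.7 via eth2 (matched /13)


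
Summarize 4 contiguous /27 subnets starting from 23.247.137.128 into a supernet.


Original prefix: /27
Number of subnets: 4 = 2^2
New prefix = 27 - 2 = 25
Supernet: 23.247.137.128/25


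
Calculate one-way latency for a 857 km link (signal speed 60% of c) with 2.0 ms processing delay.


Speed = 0.6 * 3e5 km/s = 180000 km/s
Propagation delay = 857 / 180000 = 0.0048 s = 4.7611 ms
Processing delay = 2.0 ms
Total one-way latency = 6.7611 ms


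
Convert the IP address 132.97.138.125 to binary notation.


132 = 10000100
97 = 01100001
138 = 10001010
125 = 01111101
Binary: 10000100.01100001.10001010.01111101


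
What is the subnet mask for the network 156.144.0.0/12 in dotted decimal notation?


/12 means 12 network bits, 20 host bits
Binary: 11111111111100000000000000000000
Mask: 255.240.0.0


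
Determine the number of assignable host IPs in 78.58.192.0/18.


Host bits = 32 - 18 = 14
Total addresses = 2^14 = 16384
Usable = total - 2 (network and broadcast)
Usable hosts: 16382


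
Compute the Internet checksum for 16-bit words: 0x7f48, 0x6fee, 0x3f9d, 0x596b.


Sum all words (with carry folding):
+ 0x7f48 = 0x7f48
+ 0x6fee = 0xef36
+ 0x3f9d = 0x2ed4
+ 0x596b = 0x883f
One's complement: ~0x883f
Checksum = 0x77c0


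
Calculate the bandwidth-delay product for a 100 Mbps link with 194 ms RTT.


BDP = bandwidth * RTT
= 100 Mbps * 194 ms
= 100 * 1e6 * 194 / 1000 bits
= 19400000 bits
= 2425000 bytes
= 2368.1641 KB
BDP = 19400000 bits (2425000 bytes)


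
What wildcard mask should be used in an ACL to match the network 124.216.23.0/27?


Subnet mask: 255.255.255.224
Wildcard = 255.255.255.255 - subnet mask
255 - 255 = 0
255 - 255 = 0
255 - 255 = 0
255 - 224 = 31
Wildcard: 0.0.0.31


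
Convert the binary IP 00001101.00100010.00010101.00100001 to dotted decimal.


00001101 = 13
00100010 = 34
00010101 = 21
00100001 = 33
IP: 13.34.21.33


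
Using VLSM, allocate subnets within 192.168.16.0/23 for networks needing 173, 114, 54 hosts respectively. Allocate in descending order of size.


173 hosts -> /24 (254 usable): 192.168.16.0/24
114 hosts -> /25 (126 usable): 192.168.17.0/25
54 hosts -> /26 (62 usable): 192.168.17.128/26
Allocation: 192.168.16.0/24 (173 hosts, 254 usable); 192.168.17.0/25 (114 hosts, 126 usable); 192.168.17.128/26 (54 hosts, 62 usable)


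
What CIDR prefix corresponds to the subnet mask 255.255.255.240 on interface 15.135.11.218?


Binary: 11111111.11111111.11111111.11110000
Count leading 1s
Prefix: /28


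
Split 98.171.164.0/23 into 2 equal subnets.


New prefix = 23 + 1 = 24
Each subnet has 256 addresses
  98.171.164.0/24
  98.171.165.0/24
Subnets: 98.171.164.0/24, 98.171.165.0/24


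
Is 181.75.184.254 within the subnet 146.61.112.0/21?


Subnet network: 146.61.112.0
Test IP AND mask: 181.75.184.0
No, 181.75.184.254 is not in 146.61.112.0/21


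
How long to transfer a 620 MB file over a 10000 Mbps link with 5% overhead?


Effective throughput = 10000 * (1 - 5/100) = 9500 Mbps
File size in Mb = 620 * 8 = 4960 Mb
Time = 4960 / 9500
Time = 0.5221 seconds


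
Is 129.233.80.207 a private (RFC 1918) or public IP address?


RFC 1918 private ranges:
  10.0.0.0/8 (10.0.0.0 - 10.255.255.255)
  172.16.0.0/12 (172.16.0.0 - 172.31.255.255)
  192.168.0.0/16 (192.168.0.0 - 192.168.255.255)
Public (not in any RFC 1918 range)


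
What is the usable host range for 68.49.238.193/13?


Network: 68.48.0.0
Broadcast: 68.55.255.255
First usable = network + 1
Last usable = broadcast - 1
Range: 68.48.0.1 to 68.55.255.254


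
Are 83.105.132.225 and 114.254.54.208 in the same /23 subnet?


Mask: 255.255.254.0
83.105.132.225 AND mask = 83.105.132.0
114.254.54.208 AND mask = 114.254.54.0
No, different subnets (83.105.132.0 vs 114.254.54.0)


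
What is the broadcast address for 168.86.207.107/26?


Network: 168.86.207.64/26
Host bits = 6
Set all host bits to 1:
Broadcast: 168.86.207.127


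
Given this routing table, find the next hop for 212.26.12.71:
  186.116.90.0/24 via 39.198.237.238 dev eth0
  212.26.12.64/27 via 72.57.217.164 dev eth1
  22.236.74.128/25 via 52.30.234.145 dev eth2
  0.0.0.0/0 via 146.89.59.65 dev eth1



Longest prefix match for 212.26.12.71:
  /24 186.116.90.0: no
  /27 212.26.12.64: MATCH
  /25 22.236.74.128: no
  /0 0.0.0.0: MATCH
Selected: next-hop 72.57.217.164 via eth1 (matched /27)


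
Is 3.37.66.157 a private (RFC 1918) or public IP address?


RFC 1918 private ranges:
  10.0.0.0/8 (10.0.0.0 - 10.255.255.255)
  172.16.0.0/12 (172.16.0.0 - 172.31.255.255)
  192.168.0.0/16 (192.168.0.0 - 192.168.255.255)
Public (not in any RFC 1918 range)


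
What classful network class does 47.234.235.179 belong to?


First octet: 47
Binary: 00101111
0xxxxxxx -> Class A (1-126)
Class A, default mask 255.0.0.0 (/8)


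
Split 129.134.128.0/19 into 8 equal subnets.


New prefix = 19 + 3 = 22
Each subnet has 1024 addresses
  129.134.128.0/22
  129.134.132.0/22
  129.134.136.0/22
  129.134.140.0/22
  129.134.144.0/22
  129.134.148.0/22
  129.134.152.0/22
  129.134.156.0/22
Subnets: 129.134.128.0/22, 129.134.132.0/22, 129.134.136.0/22, 129.134.140.0/22, 129.134.144.0/22, 129.134.148.0/22, 129.134.152.0/22, 129.134.156.0/22


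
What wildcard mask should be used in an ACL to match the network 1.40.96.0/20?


Subnet mask: 255.255.240.0
Wildcard = 255.255.255.255 - subnet mask
255 - 255 = 0
255 - 255 = 0
255 - 240 = 15
255 - 0 = 255
Wildcard: 0.0.15.255


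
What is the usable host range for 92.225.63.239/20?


Network: 92.225.48.0
Broadcast: 92.225.63.255
First usable = network + 1
Last usable = broadcast - 1
Range: 92.225.48.1 to 92.225.63.254


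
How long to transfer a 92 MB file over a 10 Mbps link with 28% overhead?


Effective throughput = 10 * (1 - 28/100) = 7.2 Mbps
File size in Mb = 92 * 8 = 736 Mb
Time = 736 / 7.2
Time = 102.2222 seconds


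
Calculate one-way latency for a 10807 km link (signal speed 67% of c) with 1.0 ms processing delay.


Speed = 0.67 * 3e5 km/s = 201000 km/s
Propagation delay = 10807 / 201000 = 0.0538 s = 53.7662 ms
Processing delay = 1.0 ms
Total one-way latency = 54.7662 ms


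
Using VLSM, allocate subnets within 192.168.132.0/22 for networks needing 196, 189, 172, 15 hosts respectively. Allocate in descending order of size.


196 hosts -> /24 (254 usable): 192.168.132.0/24
189 hosts -> /24 (254 usable): 192.168.133.0/24
172 hosts -> /24 (254 usable): 192.168.134.0/24
15 hosts -> /27 (30 usable): 192.168.135.0/27
Allocation: 192.168.132.0/24 (196 hosts, 254 usable); 192.168.133.0/24 (189 hosts, 254 usable); 192.168.134.0/24 (172 hosts, 254 usable); 192.168.135.0/27 (15 hosts, 30 usable)


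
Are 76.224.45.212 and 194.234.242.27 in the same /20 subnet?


Mask: 255.255.240.0
76.224.45.212 AND mask = 76.224.32.0
194.234.242.27 AND mask = 194.234.240.0
No, different subnets (76.224.32.0 vs 194.234.240.0)


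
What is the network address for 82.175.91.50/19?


IP:   01010010.10101111.01011011.00110010
Mask: 11111111.11111111.11100000.00000000
AND operation:
Net:  01010010.10101111.01000000.00000000
Network: 82.175.64.0/19


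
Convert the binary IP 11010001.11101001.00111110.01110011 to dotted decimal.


11010001 = 209
11101001 = 233
00111110 = 62
01110011 = 115
IP: 209.233.62.115


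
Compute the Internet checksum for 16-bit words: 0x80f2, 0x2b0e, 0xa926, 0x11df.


Sum all words (with carry folding):
+ 0x80f2 = 0x80f2
+ 0x2b0e = 0xac00
+ 0xa926 = 0x5527
+ 0x11df = 0x6706
One's complement: ~0x6706
Checksum = 0x98f9


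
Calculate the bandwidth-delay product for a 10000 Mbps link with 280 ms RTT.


BDP = bandwidth * RTT
= 10000 Mbps * 280 ms
= 10000 * 1e6 * 280 / 1000 bits
= 2800000000 bits
= 350000000 bytes
= 341796.875 KB
BDP = 2800000000 bits (350000000 bytes)


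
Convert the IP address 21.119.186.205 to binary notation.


21 = 00010101
119 = 01110111
186 = 10111010
205 = 11001101
Binary: 00010101.01110111.10111010.11001101


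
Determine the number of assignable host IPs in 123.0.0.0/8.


Host bits = 32 - 8 = 24
Total addresses = 2^24 = 16777216
Usable = total - 2 (network and broadcast)
Usable hosts: 16777214


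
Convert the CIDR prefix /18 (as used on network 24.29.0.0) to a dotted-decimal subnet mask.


/18 means 18 network bits, 14 host bits
Binary: 11111111111111111100000000000000
Mask: 255.255.192.0


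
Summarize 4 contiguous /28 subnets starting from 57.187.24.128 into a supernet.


Original prefix: /28
Number of subnets: 4 = 2^2
New prefix = 28 - 2 = 26
Supernet: 57.187.24.128/26


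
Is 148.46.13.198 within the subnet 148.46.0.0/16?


Subnet network: 148.46.0.0
Test IP AND mask: 148.46.0.0
Yes, 148.46.13.198 is in 148.46.0.0/16


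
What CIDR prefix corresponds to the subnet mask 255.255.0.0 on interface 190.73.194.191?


Binary: 11111111.11111111.00000000.00000000
Count leading 1s
Prefix: /16


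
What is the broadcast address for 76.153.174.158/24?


Network: 76.153.174.0/24
Host bits = 8
Set all host bits to 1:
Broadcast: 76.153.174.255


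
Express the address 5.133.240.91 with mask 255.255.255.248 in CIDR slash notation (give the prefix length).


Binary: 11111111.11111111.11111111.11111000
Count leading 1s
Prefix: /29


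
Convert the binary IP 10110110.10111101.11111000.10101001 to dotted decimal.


10110110 = 182
10111101 = 189
11111000 = 248
10101001 = 169
IP: 182.189.248.169


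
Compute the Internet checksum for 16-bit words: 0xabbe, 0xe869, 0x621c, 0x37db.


Sum all words (with carry folding):
+ 0xabbe = 0xabbe
+ 0xe869 = 0x9428
+ 0x621c = 0xf644
+ 0x37db = 0x2e20
One's complement: ~0x2e20
Checksum = 0xd1df


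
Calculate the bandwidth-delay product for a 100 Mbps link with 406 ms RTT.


BDP = bandwidth * RTT
= 100 Mbps * 406 ms
= 100 * 1e6 * 406 / 1000 bits
= 40600000 bits
= 5075000 bytes
= 4956.0547 KB
BDP = 40600000 bits (5075000 bytes)


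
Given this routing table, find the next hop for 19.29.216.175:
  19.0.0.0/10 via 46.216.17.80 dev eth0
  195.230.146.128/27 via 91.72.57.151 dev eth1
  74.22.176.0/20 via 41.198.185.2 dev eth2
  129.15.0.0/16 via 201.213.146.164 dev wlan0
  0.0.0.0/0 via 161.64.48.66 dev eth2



Longest prefix match for 19.29.216.175:
  /10 19.0.0.0: MATCH
  /27 195.230.146.128: no
  /20 74.22.176.0: no
  /16 129.15.0.0: no
  /0 0.0.0.0: MATCH
Selected: next-hop 46.216.17.80 via eth0 (matched /10)


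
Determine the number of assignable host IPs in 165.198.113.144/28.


Host bits = 32 - 28 = 4
Total addresses = 2^4 = 16
Usable = total - 2 (network and broadcast)
Usable hosts: 14


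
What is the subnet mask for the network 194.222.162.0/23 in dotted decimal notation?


/23 means 23 network bits, 9 host bits
Binary: 11111111111111111111111000000000
Mask: 255.255.254.0


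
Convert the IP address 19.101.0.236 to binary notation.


19 = 00010011
101 = 01100101
0 = 00000000
236 = 11101100
Binary: 00010011.01100101.00000000.11101100


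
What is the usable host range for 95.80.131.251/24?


Network: 95.80.131.0
Broadcast: 95.80.131.255
First usable = network + 1
Last usable = broadcast - 1
Range: 95.80.131.1 to 95.80.131.254


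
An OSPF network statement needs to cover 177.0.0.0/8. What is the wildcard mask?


Subnet mask: 255.0.0.0
Wildcard = 255.255.255.255 - subnet mask
255 - 255 = 0
255 - 0 = 255
255 - 0 = 255
255 - 0 = 255
Wildcard: 0.255.255.255


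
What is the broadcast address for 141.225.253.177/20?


Network: 141.225.240.0/20
Host bits = 12
Set all host bits to 1:
Broadcast: 141.225.255.255


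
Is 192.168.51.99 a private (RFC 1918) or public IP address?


RFC 1918 private ranges:
  10.0.0.0/8 (10.0.0.0 - 10.255.255.255)
  172.16.0.0/12 (172.16.0.0 - 172.31.255.255)
  192.168.0.0/16 (192.168.0.0 - 192.168.255.255)
Private (in 192.168.0.0/16)


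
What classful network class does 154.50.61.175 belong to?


First octet: 154
Binary: 10011010
10xxxxxx -> Class B (128-191)
Class B, default mask 255.255.0.0 (/16)


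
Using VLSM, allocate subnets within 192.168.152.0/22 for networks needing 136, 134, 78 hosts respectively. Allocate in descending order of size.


136 hosts -> /24 (254 usable): 192.168.152.0/24
134 hosts -> /24 (254 usable): 192.168.153.0/24
78 hosts -> /25 (126 usable): 192.168.154.0/25
Allocation: 192.168.152.0/24 (136 hosts, 254 usable); 192.168.153.0/24 (134 hosts, 254 usable); 192.168.154.0/25 (78 hosts, 126 usable)


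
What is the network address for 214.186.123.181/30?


IP:   11010110.10111010.01111011.10110101
Mask: 11111111.11111111.11111111.11111100
AND operation:
Net:  11010110.10111010.01111011.10110100
Network: 214.186.123.180/30


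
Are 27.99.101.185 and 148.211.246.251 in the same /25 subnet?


Mask: 255.255.255.128
27.99.101.185 AND mask = 27.99.101.128
148.211.246.251 AND mask = 148.211.246.128
No, different subnets (27.99.101.128 vs 148.211.246.128)


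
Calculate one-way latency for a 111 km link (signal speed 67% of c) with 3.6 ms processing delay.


Speed = 0.67 * 3e5 km/s = 201000 km/s
Propagation delay = 111 / 201000 = 0.0006 s = 0.5522 ms
Processing delay = 3.6 ms
Total one-way latency = 4.1522 ms


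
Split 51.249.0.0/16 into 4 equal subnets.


New prefix = 16 + 2 = 18
Each subnet has 16384 addresses
  51.249.0.0/18
  51.249.64.0/18
  51.249.128.0/18
  51.249.192.0/18
Subnets: 51.249.0.0/18, 51.249.64.0/18, 51.249.128.0/18, 51.249.192.0/18


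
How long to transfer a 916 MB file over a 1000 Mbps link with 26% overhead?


Effective throughput = 1000 * (1 - 26/100) = 740 Mbps
File size in Mb = 916 * 8 = 7328 Mb
Time = 7328 / 740
Time = 9.9027 seconds


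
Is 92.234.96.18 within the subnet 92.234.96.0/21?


Subnet network: 92.234.96.0
Test IP AND mask: 92.234.96.0
Yes, 92.234.96.18 is in 92.234.96.0/21


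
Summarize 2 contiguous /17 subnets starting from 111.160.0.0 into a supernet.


Original prefix: /17
Number of subnets: 2 = 2^1
New prefix = 17 - 1 = 16
Supernet: 111.160.0.0/16


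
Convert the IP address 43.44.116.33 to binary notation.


43 = 00101011
44 = 00101100
116 = 01110100
33 = 00100001
Binary: 00101011.00101100.01110100.00100001


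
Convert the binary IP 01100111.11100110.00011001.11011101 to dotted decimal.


01100111 = 103
11100110 = 230
00011001 = 25
11011101 = 221
IP: 103.230.25.221


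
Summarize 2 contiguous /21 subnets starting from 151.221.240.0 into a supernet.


Original prefix: /21
Number of subnets: 2 = 2^1
New prefix = 21 - 1 = 20
Supernet: 151.221.240.0/20


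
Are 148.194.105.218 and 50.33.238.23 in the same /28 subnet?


Mask: 255.255.255.240
148.194.105.218 AND mask = 148.194.105.208
50.33.238.23 AND mask = 50.33.238.16
No, different subnets (148.194.105.208 vs 50.33.238.16)


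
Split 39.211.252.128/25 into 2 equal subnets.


New prefix = 25 + 1 = 26
Each subnet has 64 addresses
  39.211.252.128/26
  39.211.252.192/26
Subnets: 39.211.252.128/26, 39.211.252.192/26


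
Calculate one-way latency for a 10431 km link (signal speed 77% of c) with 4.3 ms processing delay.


Speed = 0.77 * 3e5 km/s = 231000 km/s
Propagation delay = 10431 / 231000 = 0.0452 s = 45.1558 ms
Processing delay = 4.3 ms
Total one-way latency = 49.4558 ms


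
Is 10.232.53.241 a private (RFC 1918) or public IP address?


RFC 1918 private ranges:
  10.0.0.0/8 (10.0.0.0 - 10.255.255.255)
  172.16.0.0/12 (172.16.0.0 - 172.31.255.255)
  192.168.0.0/16 (192.168.0.0 - 192.168.255.255)
Private (in 10.0.0.0/8)


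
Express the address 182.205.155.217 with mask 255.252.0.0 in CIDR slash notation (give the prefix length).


Binary: 11111111.11111100.00000000.00000000
Count leading 1s
Prefix: /14


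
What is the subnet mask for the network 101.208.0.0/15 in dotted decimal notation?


/15 means 15 network bits, 17 host bits
Binary: 11111111111111100000000000000000
Mask: 255.254.0.0


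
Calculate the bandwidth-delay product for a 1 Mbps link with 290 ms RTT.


BDP = bandwidth * RTT
= 1 Mbps * 290 ms
= 1 * 1e6 * 290 / 1000 bits
= 290000 bits
= 36250 bytes
= 35.4004 KB
BDP = 290000 bits (36250 bytes)


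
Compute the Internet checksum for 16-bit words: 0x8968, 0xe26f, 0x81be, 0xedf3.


Sum all words (with carry folding):
+ 0x8968 = 0x8968
+ 0xe26f = 0x6bd8
+ 0x81be = 0xed96
+ 0xedf3 = 0xdb8a
One's complement: ~0xdb8a
Checksum = 0x2475


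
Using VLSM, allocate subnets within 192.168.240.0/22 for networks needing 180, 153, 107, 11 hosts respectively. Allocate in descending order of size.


180 hosts -> /24 (254 usable): 192.168.240.0/24
153 hosts -> /24 (254 usable): 192.168.241.0/24
107 hosts -> /25 (126 usable): 192.168.242.0/25
11 hosts -> /28 (14 usable): 192.168.242.128/28
Allocation: 192.168.240.0/24 (180 hosts, 254 usable); 192.168.241.0/24 (153 hosts, 254 usable); 192.168.242.0/25 (107 hosts, 126 usable); 192.168.242.128/28 (11 hosts, 14 usable)


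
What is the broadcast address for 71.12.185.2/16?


Network: 71.12.0.0/16
Host bits = 16
Set all host bits to 1:
Broadcast: 71.12.255.255


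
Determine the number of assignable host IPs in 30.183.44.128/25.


Host bits = 32 - 25 = 7
Total addresses = 2^7 = 128
Usable = total - 2 (network and broadcast)
Usable hosts: 126


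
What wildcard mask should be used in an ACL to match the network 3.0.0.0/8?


Subnet mask: 255.0.0.0
Wildcard = 255.255.255.255 - subnet mask
255 - 255 = 0
255 - 0 = 255
255 - 0 = 255
255 - 0 = 255
Wildcard: 0.255.255.255


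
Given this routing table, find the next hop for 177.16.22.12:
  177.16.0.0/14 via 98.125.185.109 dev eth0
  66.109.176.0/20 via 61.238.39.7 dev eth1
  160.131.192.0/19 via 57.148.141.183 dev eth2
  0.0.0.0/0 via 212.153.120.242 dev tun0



Longest prefix match for 177.16.22.12:
  /14 177.16.0.0: MATCH
  /20 66.109.176.0: no
  /19 160.131.192.0: no
  /0 0.0.0.0: MATCH
Selected: next-hop 98.125.185.109 via eth0 (matched /14)


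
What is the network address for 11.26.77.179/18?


IP:   00001011.00011010.01001101.10110011
Mask: 11111111.11111111.11000000.00000000
AND operation:
Net:  00001011.00011010.01000000.00000000
Network: 11.26.64.0/18


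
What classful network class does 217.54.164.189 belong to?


First octet: 217
Binary: 11011001
110xxxxx -> Class C (192-223)
Class C, default mask 255.255.255.0 (/24)


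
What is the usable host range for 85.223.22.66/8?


Network: 85.0.0.0
Broadcast: 85.255.255.255
First usable = network + 1
Last usable = broadcast - 1
Range: 85.0.0.1 to 85.255.255.254


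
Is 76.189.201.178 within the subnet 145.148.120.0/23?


Subnet network: 145.148.120.0
Test IP AND mask: 76.189.200.0
No, 76.189.201.178 is not in 145.148.120.0/23


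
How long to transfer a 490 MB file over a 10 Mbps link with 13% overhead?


Effective throughput = 10 * (1 - 13/100) = 8.7 Mbps
File size in Mb = 490 * 8 = 3920 Mb
Time = 3920 / 8.7
Time = 450.5747 seconds


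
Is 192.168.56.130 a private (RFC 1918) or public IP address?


RFC 1918 private ranges:
  10.0.0.0/8 (10.0.0.0 - 10.255.255.255)
  172.16.0.0/12 (172.16.0.0 - 172.31.255.255)
  192.168.0.0/16 (192.168.0.0 - 192.168.255.255)
Private (in 192.168.0.0/16)


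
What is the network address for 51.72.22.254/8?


IP:   00110011.01001000.00010110.11111110
Mask: 11111111.00000000.00000000.00000000
AND operation:
Net:  00110011.00000000.00000000.00000000
Network: 51.0.0.0/8


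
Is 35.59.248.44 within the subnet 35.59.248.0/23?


Subnet network: 35.59.248.0
Test IP AND mask: 35.59.248.0
Yes, 35.59.248.44 is in 35.59.248.0/23


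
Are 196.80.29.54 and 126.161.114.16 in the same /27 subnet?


Mask: 255.255.255.224
196.80.29.54 AND mask = 196.80.29.32
126.161.114.16 AND mask = 126.161.114.0
No, different subnets (196.80.29.32 vs 126.161.114.0)


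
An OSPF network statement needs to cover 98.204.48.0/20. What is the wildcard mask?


Subnet mask: 255.255.240.0
Wildcard = 255.255.255.255 - subnet mask
255 - 255 = 0
255 - 255 = 0
255 - 240 = 15
255 - 0 = 255
Wildcard: 0.0.15.255


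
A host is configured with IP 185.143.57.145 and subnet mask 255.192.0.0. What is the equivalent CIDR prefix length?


Binary: 11111111.11000000.00000000.00000000
Count leading 1s
Prefix: /10


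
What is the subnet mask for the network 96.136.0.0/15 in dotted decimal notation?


/15 means 15 network bits, 17 host bits
Binary: 11111111111111100000000000000000
Mask: 255.254.0.0


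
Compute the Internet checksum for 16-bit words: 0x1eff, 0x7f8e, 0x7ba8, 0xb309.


Sum all words (with carry folding):
+ 0x1eff = 0x1eff
+ 0x7f8e = 0x9e8d
+ 0x7ba8 = 0x1a36
+ 0xb309 = 0xcd3f
One's complement: ~0xcd3f
Checksum = 0x32c0


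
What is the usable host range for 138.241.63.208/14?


Network: 138.240.0.0
Broadcast: 138.243.255.255
First usable = network + 1
Last usable = broadcast - 1
Range: 138.240.0.1 to 138.243.255.254


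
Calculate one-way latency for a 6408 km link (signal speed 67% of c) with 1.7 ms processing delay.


Speed = 0.67 * 3e5 km/s = 201000 km/s
Propagation delay = 6408 / 201000 = 0.0319 s = 31.8806 ms
Processing delay = 1.7 ms
Total one-way latency = 33.5806 ms


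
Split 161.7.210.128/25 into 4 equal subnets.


New prefix = 25 + 2 = 27
Each subnet has 32 addresses
  161.7.210.128/27
  161.7.210.160/27
  161.7.210.192/27
  161.7.210.224/27
Subnets: 161.7.210.128/27, 161.7.210.160/27, 161.7.210.192/27, 161.7.210.224/27


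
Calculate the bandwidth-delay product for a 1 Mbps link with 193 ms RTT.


BDP = bandwidth * RTT
= 1 Mbps * 193 ms
= 1 * 1e6 * 193 / 1000 bits
= 193000 bits
= 24125 bytes
= 23.5596 KB
BDP = 193000 bits (24125 bytes)


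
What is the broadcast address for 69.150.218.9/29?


Network: 69.150.218.8/29
Host bits = 3
Set all host bits to 1:
Broadcast: 69.150.218.15


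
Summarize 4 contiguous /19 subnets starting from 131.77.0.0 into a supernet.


Original prefix: /19
Number of subnets: 4 = 2^2
New prefix = 19 - 2 = 17
Supernet: 131.77.0.0/17


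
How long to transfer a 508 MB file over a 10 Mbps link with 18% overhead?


Effective throughput = 10 * (1 - 18/100) = 8.2 Mbps
File size in Mb = 508 * 8 = 4064 Mb
Time = 4064 / 8.2
Time = 495.6098 seconds


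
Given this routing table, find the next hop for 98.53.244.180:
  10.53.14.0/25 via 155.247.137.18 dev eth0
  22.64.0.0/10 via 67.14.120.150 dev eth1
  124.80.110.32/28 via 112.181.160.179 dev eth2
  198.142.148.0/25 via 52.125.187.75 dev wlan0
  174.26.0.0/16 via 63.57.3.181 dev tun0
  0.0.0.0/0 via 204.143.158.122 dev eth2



Longest prefix match for 98.53.244.180:
  /25 10.53.14.0: no
  /10 22.64.0.0: no
  /28 124.80.110.32: no
  /25 198.142.148.0: no
  /16 174.26.0.0: no
  /0 0.0.0.0: MATCH
Selected: next-hop 204.143.158.122 via eth2 (matched /0)


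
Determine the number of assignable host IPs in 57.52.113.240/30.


Host bits = 32 - 30 = 2
Total addresses = 2^2 = 4
Usable = total - 2 (network and broadcast)
Usable hosts: 2


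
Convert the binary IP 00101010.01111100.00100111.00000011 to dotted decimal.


00101010 = 42
01111100 = 124
00100111 = 39
00000011 = 3
IP: 42.124.39.3


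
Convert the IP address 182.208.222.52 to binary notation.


182 = 10110110
208 = 11010000
222 = 11011110
52 = 00110100
Binary: 10110110.11010000.11011110.00110100


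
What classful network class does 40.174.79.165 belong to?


First octet: 40
Binary: 00101000
0xxxxxxx -> Class A (1-126)
Class A, default mask 255.0.0.0 (/8)


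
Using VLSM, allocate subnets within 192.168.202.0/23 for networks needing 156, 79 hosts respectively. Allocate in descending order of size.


156 hosts -> /24 (254 usable): 192.168.202.0/24
79 hosts -> /25 (126 usable): 192.168.203.0/25
Allocation: 192.168.202.0/24 (156 hosts, 254 usable); 192.168.203.0/25 (79 hosts, 126 usable)


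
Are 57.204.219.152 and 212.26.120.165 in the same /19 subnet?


Mask: 255.255.224.0
57.204.219.152 AND mask = 57.204.192.0
212.26.120.165 AND mask = 212.26.96.0
No, different subnets (57.204.192.0 vs 212.26.96.0)


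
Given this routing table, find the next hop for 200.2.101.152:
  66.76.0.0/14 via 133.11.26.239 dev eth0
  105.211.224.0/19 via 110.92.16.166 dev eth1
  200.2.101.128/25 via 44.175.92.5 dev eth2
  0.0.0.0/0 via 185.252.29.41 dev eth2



Longest prefix match for 200.2.101.152:
  /14 66.76.0.0: no
  /19 105.211.224.0: no
  /25 200.2.101.128: MATCH
  /0 0.0.0.0: MATCH
Selected: next-hop 44.175.92.5 via eth2 (matched /25)


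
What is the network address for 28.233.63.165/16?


IP:   00011100.11101001.00111111.10100101
Mask: 11111111.11111111.00000000.00000000
AND operation:
Net:  00011100.11101001.00000000.00000000
Network: 28.233.0.0/16


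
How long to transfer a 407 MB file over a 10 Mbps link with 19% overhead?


Effective throughput = 10 * (1 - 19/100) = 8.1 Mbps
File size in Mb = 407 * 8 = 3256 Mb
Time = 3256 / 8.1
Time = 401.9753 seconds


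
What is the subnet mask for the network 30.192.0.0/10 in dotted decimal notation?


/10 means 10 network bits, 22 host bits
Binary: 11111111110000000000000000000000
Mask: 255.192.0.0


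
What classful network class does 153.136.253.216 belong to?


First octet: 153
Binary: 10011001
10xxxxxx -> Class B (128-191)
Class B, default mask 255.255.0.0 (/16)


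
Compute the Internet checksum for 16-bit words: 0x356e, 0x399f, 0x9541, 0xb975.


Sum all words (with carry folding):
+ 0x356e = 0x356e
+ 0x399f = 0x6f0d
+ 0x9541 = 0x044f
+ 0xb975 = 0xbdc4
One's complement: ~0xbdc4
Checksum = 0x423b


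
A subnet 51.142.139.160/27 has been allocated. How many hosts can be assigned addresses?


Host bits = 32 - 27 = 5
Total addresses = 2^5 = 32
Usable = total - 2 (network and broadcast)
Usable hosts: 30


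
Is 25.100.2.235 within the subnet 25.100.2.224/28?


Subnet network: 25.100.2.224
Test IP AND mask: 25.100.2.224
Yes, 25.100.2.235 is in 25.100.2.224/28


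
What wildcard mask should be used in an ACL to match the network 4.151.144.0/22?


Subnet mask: 255.255.252.0
Wildcard = 255.255.255.255 - subnet mask
255 - 255 = 0
255 - 255 = 0
255 - 252 = 3
255 - 0 = 255
Wildcard: 0.0.3.255


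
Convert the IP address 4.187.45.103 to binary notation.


4 = 00000100
187 = 10111011
45 = 00101101
103 = 01100111
Binary: 00000100.10111011.00101101.01100111


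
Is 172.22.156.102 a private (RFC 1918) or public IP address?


RFC 1918 private ranges:
  10.0.0.0/8 (10.0.0.0 - 10.255.255.255)
  172.16.0.0/12 (172.16.0.0 - 172.31.255.255)
  192.168.0.0/16 (192.168.0.0 - 192.168.255.255)
Private (in 172.16.0.0/12)


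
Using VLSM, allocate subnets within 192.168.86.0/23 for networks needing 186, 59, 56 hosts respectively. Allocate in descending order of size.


186 hosts -> /24 (254 usable): 192.168.86.0/24
59 hosts -> /26 (62 usable): 192.168.87.0/26
56 hosts -> /26 (62 usable): 192.168.87.64/26
Allocation: 192.168.86.0/24 (186 hosts, 254 usable); 192.168.87.0/26 (59 hosts, 62 usable); 192.168.87.64/26 (56 hosts, 62 usable)


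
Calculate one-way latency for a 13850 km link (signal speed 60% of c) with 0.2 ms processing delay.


Speed = 0.6 * 3e5 km/s = 180000 km/s
Propagation delay = 13850 / 180000 = 0.0769 s = 76.9444 ms
Processing delay = 0.2 ms
Total one-way latency = 77.1444 ms


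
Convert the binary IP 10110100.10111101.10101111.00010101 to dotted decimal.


10110100 = 180
10111101 = 189
10101111 = 175
00010101 = 21
IP: 180.189.175.21


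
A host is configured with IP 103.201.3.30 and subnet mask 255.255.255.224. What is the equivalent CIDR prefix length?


Binary: 11111111.11111111.11111111.11100000
Count leading 1s
Prefix: /27


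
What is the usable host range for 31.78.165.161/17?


Network: 31.78.128.0
Broadcast: 31.78.255.255
First usable = network + 1
Last usable = broadcast - 1
Range: 31.78.128.1 to 31.78.255.254


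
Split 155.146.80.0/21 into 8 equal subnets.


New prefix = 21 + 3 = 24
Each subnet has 256 addresses
  155.146.80.0/24
  155.146.81.0/24
  155.146.82.0/24
  155.146.83.0/24
  155.146.84.0/24
  155.146.85.0/24
  155.146.86.0/24
  155.146.87.0/24
Subnets: 155.146.80.0/24, 155.146.81.0/24, 155.146.82.0/24, 155.146.83.0/24, 155.146.84.0/24, 155.146.85.0/24, 155.146.86.0/24, 155.146.87.0/24


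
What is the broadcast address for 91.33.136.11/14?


Network: 91.32.0.0/14
Host bits = 18
Set all host bits to 1:
Broadcast: 91.35.255.255


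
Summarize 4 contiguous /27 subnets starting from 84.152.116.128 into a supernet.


Original prefix: /27
Number of subnets: 4 = 2^2
New prefix = 27 - 2 = 25
Supernet: 84.152.116.128/25


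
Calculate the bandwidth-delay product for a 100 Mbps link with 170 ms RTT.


BDP = bandwidth * RTT
= 100 Mbps * 170 ms
= 100 * 1e6 * 170 / 1000 bits
= 17000000 bits
= 2125000 bytes
= 2075.1953 KB
BDP = 17000000 bits (2125000 bytes)


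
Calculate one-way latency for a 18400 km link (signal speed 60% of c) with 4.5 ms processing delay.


Speed = 0.6 * 3e5 km/s = 180000 km/s
Propagation delay = 18400 / 180000 = 0.1022 s = 102.2222 ms
Processing delay = 4.5 ms
Total one-way latency = 106.7222 ms


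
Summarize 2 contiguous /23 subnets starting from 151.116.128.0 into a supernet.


Original prefix: /23
Number of subnets: 2 = 2^1
New prefix = 23 - 1 = 22
Supernet: 151.116.128.0/22


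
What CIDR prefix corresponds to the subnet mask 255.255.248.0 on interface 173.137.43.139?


Binary: 11111111.11111111.11111000.00000000
Count leading 1s
Prefix: /21


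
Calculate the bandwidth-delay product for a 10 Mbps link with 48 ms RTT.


BDP = bandwidth * RTT
= 10 Mbps * 48 ms
= 10 * 1e6 * 48 / 1000 bits
= 480000 bits
= 60000 bytes
= 58.5938 KB
BDP = 480000 bits (60000 bytes)


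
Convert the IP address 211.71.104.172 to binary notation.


211 = 11010011
71 = 01000111
104 = 01101000
172 = 10101100
Binary: 11010011.01000111.01101000.10101100


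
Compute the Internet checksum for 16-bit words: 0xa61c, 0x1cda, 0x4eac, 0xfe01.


Sum all words (with carry folding):
+ 0xa61c = 0xa61c
+ 0x1cda = 0xc2f6
+ 0x4eac = 0x11a3
+ 0xfe01 = 0x0fa5
One's complement: ~0x0fa5
Checksum = 0xf05a


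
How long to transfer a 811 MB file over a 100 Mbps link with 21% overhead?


Effective throughput = 100 * (1 - 21/100) = 79 Mbps
File size in Mb = 811 * 8 = 6488 Mb
Time = 6488 / 79
Time = 82.1266 seconds


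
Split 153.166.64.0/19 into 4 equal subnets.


New prefix = 19 + 2 = 21
Each subnet has 2048 addresses
  153.166.64.0/21
  153.166.72.0/21
  153.166.80.0/21
  153.166.88.0/21
Subnets: 153.166.64.0/21, 153.166.72.0/21, 153.166.80.0/21, 153.166.88.0/21


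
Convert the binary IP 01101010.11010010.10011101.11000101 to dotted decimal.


01101010 = 106
11010010 = 210
10011101 = 157
11000101 = 197
IP: 106.210.157.197


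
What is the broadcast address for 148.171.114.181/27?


Network: 148.171.114.160/27
Host bits = 5
Set all host bits to 1:
Broadcast: 148.171.114.191


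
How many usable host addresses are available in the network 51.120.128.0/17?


Host bits = 32 - 17 = 15
Total addresses = 2^15 = 32768
Usable = total - 2 (network and broadcast)
Usable hosts: 32766


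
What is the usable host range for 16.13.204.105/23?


Network: 16.13.204.0
Broadcast: 16.13.205.255
First usable = network + 1
Last usable = broadcast - 1
Range: 16.13.204.1 to 16.13.205.254


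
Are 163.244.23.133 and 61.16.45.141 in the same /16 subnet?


Mask: 255.255.0.0
163.244.23.133 AND mask = 163.244.0.0
61.16.45.141 AND mask = 61.16.0.0
No, different subnets (163.244.0.0 vs 61.16.0.0)


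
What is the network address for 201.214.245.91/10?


IP:   11001001.11010110.11110101.01011011
Mask: 11111111.11000000.00000000.00000000
AND operation:
Net:  11001001.11000000.00000000.00000000
Network: 201.192.0.0/10


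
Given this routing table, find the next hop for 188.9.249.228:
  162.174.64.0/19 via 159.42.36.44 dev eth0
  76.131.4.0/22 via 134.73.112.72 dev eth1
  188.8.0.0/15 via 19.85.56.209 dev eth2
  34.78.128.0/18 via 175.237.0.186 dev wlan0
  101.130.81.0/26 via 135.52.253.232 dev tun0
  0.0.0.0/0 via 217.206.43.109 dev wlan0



Longest prefix match for 188.9.249.228:
  /19 162.174.64.0: no
  /22 76.131.4.0: no
  /15 188.8.0.0: MATCH
  /18 34.78.128.0: no
  /26 101.130.81.0: no
  /0 0.0.0.0: MATCH
Selected: next-hop 19.85.56.209 via eth2 (matched /15)


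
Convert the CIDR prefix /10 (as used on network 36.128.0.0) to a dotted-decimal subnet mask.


/10 means 10 network bits, 22 host bits
Binary: 11111111110000000000000000000000
Mask: 255.192.0.0


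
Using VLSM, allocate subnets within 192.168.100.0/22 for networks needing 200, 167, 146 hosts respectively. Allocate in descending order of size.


200 hosts -> /24 (254 usable): 192.168.100.0/24
167 hosts -> /24 (254 usable): 192.168.101.0/24
146 hosts -> /24 (254 usable): 192.168.102.0/24
Allocation: 192.168.100.0/24 (200 hosts, 254 usable); 192.168.101.0/24 (167 hosts, 254 usable); 192.168.102.0/24 (146 hosts, 254 usable)


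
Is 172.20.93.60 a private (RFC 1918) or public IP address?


RFC 1918 private ranges:
  10.0.0.0/8 (10.0.0.0 - 10.255.255.255)
  172.16.0.0/12 (172.16.0.0 - 172.31.255.255)
  192.168.0.0/16 (192.168.0.0 - 192.168.255.255)
Private (in 172.16.0.0/12)


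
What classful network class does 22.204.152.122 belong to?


First octet: 22
Binary: 00010110
0xxxxxxx -> Class A (1-126)
Class A, default mask 255.0.0.0 (/8)


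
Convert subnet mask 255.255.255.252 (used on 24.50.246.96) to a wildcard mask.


Subnet mask: 255.255.255.252
Wildcard = 255.255.255.255 - subnet mask
255 - 255 = 0
255 - 255 = 0
255 - 255 = 0
255 - 252 = 3
Wildcard: 0.0.0.3


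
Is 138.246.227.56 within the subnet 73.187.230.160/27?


Subnet network: 73.187.230.160
Test IP AND mask: 138.246.227.32
No, 138.246.227.56 is not in 73.187.230.160/27


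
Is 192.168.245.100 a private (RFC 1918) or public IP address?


RFC 1918 private ranges:
  10.0.0.0/8 (10.0.0.0 - 10.255.255.255)
  172.16.0.0/12 (172.16.0.0 - 172.31.255.255)
  192.168.0.0/16 (192.168.0.0 - 192.168.255.255)
Private (in 192.168.0.0/16)


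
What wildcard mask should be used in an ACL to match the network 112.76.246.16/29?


Subnet mask: 255.255.255.248
Wildcard = 255.255.255.255 - subnet mask
255 - 255 = 0
255 - 255 = 0
255 - 255 = 0
255 - 248 = 7
Wildcard: 0.0.0.7


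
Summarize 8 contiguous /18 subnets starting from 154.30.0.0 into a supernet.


Original prefix: /18
Number of subnets: 8 = 2^3
New prefix = 18 - 3 = 15
Supernet: 154.30.0.0/15


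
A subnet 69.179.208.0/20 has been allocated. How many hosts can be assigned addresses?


Host bits = 32 - 20 = 12
Total addresses = 2^12 = 4096
Usable = total - 2 (network and broadcast)
Usable hosts: 4094


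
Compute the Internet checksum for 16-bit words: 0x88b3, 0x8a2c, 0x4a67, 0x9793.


Sum all words (with carry folding):
+ 0x88b3 = 0x88b3
+ 0x8a2c = 0x12e0
+ 0x4a67 = 0x5d47
+ 0x9793 = 0xf4da
One's complement: ~0xf4da
Checksum = 0x0b25


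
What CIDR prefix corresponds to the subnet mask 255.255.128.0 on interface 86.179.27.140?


Binary: 11111111.11111111.10000000.00000000
Count leading 1s
Prefix: /17


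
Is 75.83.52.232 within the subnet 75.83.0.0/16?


Subnet network: 75.83.0.0
Test IP AND mask: 75.83.0.0
Yes, 75.83.52.232 is in 75.83.0.0/16


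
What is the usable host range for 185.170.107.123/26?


Network: 185.170.107.64
Broadcast: 185.170.107.127
First usable = network + 1
Last usable = broadcast - 1
Range: 185.170.107.65 to 185.170.107.126


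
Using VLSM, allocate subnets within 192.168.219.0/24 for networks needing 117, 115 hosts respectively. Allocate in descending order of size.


117 hosts -> /25 (126 usable): 192.168.219.0/25
115 hosts -> /25 (126 usable): 192.168.219.128/25
Allocation: 192.168.219.0/25 (117 hosts, 126 usable); 192.168.219.128/25 (115 hosts, 126 usable)


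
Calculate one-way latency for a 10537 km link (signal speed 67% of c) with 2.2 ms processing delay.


Speed = 0.67 * 3e5 km/s = 201000 km/s
Propagation delay = 10537 / 201000 = 0.0524 s = 52.4229 ms
Processing delay = 2.2 ms
Total one-way latency = 54.6229 ms


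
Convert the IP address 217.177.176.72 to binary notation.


217 = 11011001
177 = 10110001
176 = 10110000
72 = 01001000
Binary: 11011001.10110001.10110000.01001000


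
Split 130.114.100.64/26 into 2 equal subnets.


New prefix = 26 + 1 = 27
Each subnet has 32 addresses
  130.114.100.64/27
  130.114.100.96/27
Subnets: 130.114.100.64/27, 130.114.100.96/27


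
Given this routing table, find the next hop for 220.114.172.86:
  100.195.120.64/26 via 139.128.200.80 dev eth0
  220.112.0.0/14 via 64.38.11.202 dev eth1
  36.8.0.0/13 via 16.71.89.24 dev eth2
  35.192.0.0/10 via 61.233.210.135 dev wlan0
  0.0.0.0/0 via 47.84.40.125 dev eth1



Longest prefix match for 220.114.172.86:
  /26 100.195.120.64: no
  /14 220.112.0.0: MATCH
  /13 36.8.0.0: no
  /10 35.192.0.0: no
  /0 0.0.0.0: MATCH
Selected: next-hop 64.38.11.202 via eth1 (matched /14)


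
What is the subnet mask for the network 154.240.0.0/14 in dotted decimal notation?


/14 means 14 network bits, 18 host bits
Binary: 11111111111111000000000000000000
Mask: 255.252.0.0


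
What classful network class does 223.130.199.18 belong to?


First octet: 223
Binary: 11011111
110xxxxx -> Class C (192-223)
Class C, default mask 255.255.255.0 (/24)


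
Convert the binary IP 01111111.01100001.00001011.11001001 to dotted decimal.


01111111 = 127
01100001 = 97
00001011 = 11
11001001 = 201
IP: 127.97.11.201


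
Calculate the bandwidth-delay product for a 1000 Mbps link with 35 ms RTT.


BDP = bandwidth * RTT
= 1000 Mbps * 35 ms
= 1000 * 1e6 * 35 / 1000 bits
= 35000000 bits
= 4375000 bytes
= 4272.4609 KB
BDP = 35000000 bits (4375000 bytes)


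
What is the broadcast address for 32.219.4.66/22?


Network: 32.219.4.0/22
Host bits = 10
Set all host bits to 1:
Broadcast: 32.219.7.255


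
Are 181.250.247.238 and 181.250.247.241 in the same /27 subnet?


Mask: 255.255.255.224
181.250.247.238 AND mask = 181.250.247.224
181.250.247.241 AND mask = 181.250.247.224
Yes, same subnet (181.250.247.224)


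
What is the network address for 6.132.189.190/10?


IP:   00000110.10000100.10111101.10111110
Mask: 11111111.11000000.00000000.00000000
AND operation:
Net:  00000110.10000000.00000000.00000000
Network: 6.128.0.0/10


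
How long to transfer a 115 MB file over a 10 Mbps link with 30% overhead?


Effective throughput = 10 * (1 - 30/100) = 7 Mbps
File size in Mb = 115 * 8 = 920 Mb
Time = 920 / 7
Time = 131.4286 seconds


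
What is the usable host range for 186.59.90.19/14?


Network: 186.56.0.0
Broadcast: 186.59.255.255
First usable = network + 1
Last usable = broadcast - 1
Range: 186.56.0.1 to 186.59.255.254


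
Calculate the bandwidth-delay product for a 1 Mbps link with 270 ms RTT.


BDP = bandwidth * RTT
= 1 Mbps * 270 ms
= 1 * 1e6 * 270 / 1000 bits
= 270000 bits
= 33750 bytes
= 32.959 KB
BDP = 270000 bits (33750 bytes)
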